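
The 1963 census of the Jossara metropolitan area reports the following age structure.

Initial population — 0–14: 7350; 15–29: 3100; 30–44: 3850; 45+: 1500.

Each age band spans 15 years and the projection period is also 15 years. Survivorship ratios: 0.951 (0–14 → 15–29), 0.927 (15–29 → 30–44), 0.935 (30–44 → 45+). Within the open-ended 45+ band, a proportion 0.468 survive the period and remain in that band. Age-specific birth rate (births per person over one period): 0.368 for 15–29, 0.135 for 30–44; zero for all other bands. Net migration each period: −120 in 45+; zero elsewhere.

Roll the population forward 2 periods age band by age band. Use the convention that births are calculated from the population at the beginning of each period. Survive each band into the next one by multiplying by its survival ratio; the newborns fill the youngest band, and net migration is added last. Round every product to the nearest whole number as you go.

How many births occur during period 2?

Numbering the groups 1..4 from youngest to oldest:
After projecting period 1:
Births: 3100 × 0.368 = 1141  |  3850 × 0.135 = 520 → 1661
Group 2: 7350 × 0.951 = 6990
Group 3: 3100 × 0.927 = 2874
Group 4: 3850 × 0.935 + 1500 × 0.468 = 3600 + 702 = 4302
Net migration: Group 4 − 120 → 4182
→ [1661, 6990, 2874, 4182]
After projecting period 2:
Births: 6990 × 0.368 = 2572  |  2874 × 0.135 = 388 → 2960
Group 2: 1661 × 0.951 = 1580
Group 3: 6990 × 0.927 = 6480
Group 4: 2874 × 0.935 + 4182 × 0.468 = 2687 + 1957 = 4644
Net migration: Group 4 − 120 → 4524
→ [2960, 1580, 6480, 4524]

2960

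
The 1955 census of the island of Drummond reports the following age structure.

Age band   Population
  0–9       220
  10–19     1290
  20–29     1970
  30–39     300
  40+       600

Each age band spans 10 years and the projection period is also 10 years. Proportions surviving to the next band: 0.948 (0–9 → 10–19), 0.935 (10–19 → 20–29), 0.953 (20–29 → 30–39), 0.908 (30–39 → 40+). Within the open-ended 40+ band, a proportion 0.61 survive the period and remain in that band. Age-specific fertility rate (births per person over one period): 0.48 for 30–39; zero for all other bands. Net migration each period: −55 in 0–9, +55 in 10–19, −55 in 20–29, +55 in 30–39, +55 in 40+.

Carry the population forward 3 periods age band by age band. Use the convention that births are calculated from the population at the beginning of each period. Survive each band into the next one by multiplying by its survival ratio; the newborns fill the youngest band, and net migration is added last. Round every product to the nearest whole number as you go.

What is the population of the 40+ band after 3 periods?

2463

[period 1]
Births: 300 × 0.48 = 144
10–19: 220 × 0.948 = 209
20–29: 1290 × 0.935 = 1206
30–39: 1970 × 0.953 = 1877
40+: 300 × 0.908 + 600 × 0.61 = 272 + 366 = 638
Net migration: 0–9 − 55 → 89; 10–19 + 55 → 264; 20–29 − 55 → 1151; 30–39 + 55 → 1932; 40+ + 55 → 693
End of period: [89, 264, 1151, 1932, 693]
[period 2]
Births: 1932 × 0.48 = 927
10–19: 89 × 0.948 = 84
20–29: 264 × 0.935 = 247
30–39: 1151 × 0.953 = 1097
40+: 1932 × 0.908 + 693 × 0.61 = 1754 + 423 = 2177
Net migration: 0–9 − 55 → 872; 10–19 + 55 → 139; 20–29 − 55 → 192; 30–39 + 55 → 1152; 40+ + 55 → 2232
End of period: [872, 139, 192, 1152, 2232]
[period 3]
Births: 1152 × 0.48 = 553
10–19: 872 × 0.948 = 827
20–29: 139 × 0.935 = 130
30–39: 192 × 0.953 = 183
40+: 1152 × 0.908 + 2232 × 0.61 = 1046 + 1362 = 2408
Net migration: 0–9 − 55 → 498; 10–19 + 55 → 882; 20–29 − 55 → 75; 30–39 + 55 → 238; 40+ + 55 → 2463
End of period: [498, 882, 75, 238, 2463]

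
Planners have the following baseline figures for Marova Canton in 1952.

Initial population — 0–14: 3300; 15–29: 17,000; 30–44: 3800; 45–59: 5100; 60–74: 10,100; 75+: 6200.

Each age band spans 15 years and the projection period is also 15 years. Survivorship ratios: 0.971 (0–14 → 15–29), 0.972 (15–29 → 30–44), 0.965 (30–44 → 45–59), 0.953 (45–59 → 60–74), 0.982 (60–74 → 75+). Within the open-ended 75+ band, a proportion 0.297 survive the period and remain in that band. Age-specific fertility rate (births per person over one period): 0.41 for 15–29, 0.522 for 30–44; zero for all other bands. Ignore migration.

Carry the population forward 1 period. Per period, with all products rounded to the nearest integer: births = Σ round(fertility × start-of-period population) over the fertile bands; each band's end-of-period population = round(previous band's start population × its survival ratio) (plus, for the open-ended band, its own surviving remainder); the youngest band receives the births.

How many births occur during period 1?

(Bands numbered youngest = 1 to oldest = 6.)
Period 1:
Births: 17000 × 0.41 = 6970  |  3800 × 0.522 = 1984 ⇒ total 8954
Band 2: 3300 × 0.971 = 3204
Band 3: 17000 × 0.972 = 16524
Band 4: 3800 × 0.965 = 3667
Band 5: 5100 × 0.953 = 4860
Band 6: 10100 × 0.982 + 6200 × 0.297 = 9918 + 1841 = 11759
End of period: [8954, 3204, 16524, 3667, 4860, 11759]

8954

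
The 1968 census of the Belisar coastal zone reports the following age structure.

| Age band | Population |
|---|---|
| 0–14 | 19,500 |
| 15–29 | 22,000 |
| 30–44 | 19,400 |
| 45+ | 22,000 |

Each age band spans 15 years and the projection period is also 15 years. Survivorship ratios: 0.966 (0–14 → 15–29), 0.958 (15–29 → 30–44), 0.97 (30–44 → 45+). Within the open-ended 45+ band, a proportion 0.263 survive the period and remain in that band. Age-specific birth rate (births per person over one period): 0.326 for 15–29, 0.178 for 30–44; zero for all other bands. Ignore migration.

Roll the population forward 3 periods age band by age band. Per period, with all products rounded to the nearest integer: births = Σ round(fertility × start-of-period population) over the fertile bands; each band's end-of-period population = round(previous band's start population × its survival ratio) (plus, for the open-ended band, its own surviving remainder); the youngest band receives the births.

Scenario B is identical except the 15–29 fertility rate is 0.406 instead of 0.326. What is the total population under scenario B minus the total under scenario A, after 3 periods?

After projecting period 1:
Births: 22000 × 0.326 = 7172, 19400 × 0.178 = 3453 — total 10625
15–29: 19500 × 0.966 = 18837
30–44: 22000 × 0.958 = 21076
45+: 19400 × 0.97 + 22000 × 0.263 = 18818 + 5786 = 24604
Giving 10625 / 18837 / 21076 / 24604.
After projecting period 2:
Births: 18837 × 0.326 = 6141, 21076 × 0.178 = 3752 — total 9893
15–29: 10625 × 0.966 = 10264
30–44: 18837 × 0.958 = 18046
45+: 21076 × 0.97 + 24604 × 0.263 = 20444 + 6471 = 26915
Giving 9893 / 10264 / 18046 / 26915.
After projecting period 3:
Births: 10264 × 0.326 = 3346, 18046 × 0.178 = 3212 — total 6558
15–29: 9893 × 0.966 = 9557
30–44: 10264 × 0.958 = 9833
45+: 18046 × 0.97 + 26915 × 0.263 = 17505 + 7079 = 24584
Giving 6558 / 9557 / 9833 / 24584.
Scenario A total after 3 periods: 50532
Scenario B projection —
After projecting period 1:
Births: 22000 × 0.406 = 8932, 19400 × 0.178 = 3453 — total 12385
15–29: 19500 × 0.966 = 18837
30–44: 22000 × 0.958 = 21076
45+: 19400 × 0.97 + 22000 × 0.263 = 18818 + 5786 = 24604
Giving 12385 / 18837 / 21076 / 24604.
After projecting period 2:
Births: 18837 × 0.406 = 7648, 21076 × 0.178 = 3752 — total 11400
15–29: 12385 × 0.966 = 11964
30–44: 18837 × 0.958 = 18046
45+: 21076 × 0.97 + 24604 × 0.263 = 20444 + 6471 = 26915
Giving 11400 / 11964 / 18046 / 26915.
After projecting period 3:
Births: 11964 × 0.406 = 4857, 18046 × 0.178 = 3212 — total 8069
15–29: 11400 × 0.966 = 11012
30–44: 11964 × 0.958 = 11462
45+: 18046 × 0.97 + 26915 × 0.263 = 17505 + 7079 = 24584
Giving 8069 / 11012 / 11462 / 24584.
Scenario B total after 3 periods: 55127
Difference B − A = 55127 − 50532 = 4595

4595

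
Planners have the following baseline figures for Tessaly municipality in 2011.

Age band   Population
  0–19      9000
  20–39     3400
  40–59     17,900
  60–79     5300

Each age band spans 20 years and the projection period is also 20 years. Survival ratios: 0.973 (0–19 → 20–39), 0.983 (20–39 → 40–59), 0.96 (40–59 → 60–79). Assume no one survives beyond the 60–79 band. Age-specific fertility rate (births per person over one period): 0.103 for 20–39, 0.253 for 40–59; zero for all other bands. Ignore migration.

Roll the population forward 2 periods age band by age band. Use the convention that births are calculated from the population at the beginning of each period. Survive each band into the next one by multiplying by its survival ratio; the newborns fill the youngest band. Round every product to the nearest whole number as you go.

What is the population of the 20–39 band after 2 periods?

4747

After projecting period 1:
Births: 3400 × 0.103 = 350, 17900 × 0.253 = 4529 → total 4879
20–39: 9000 × 0.973 = 8757
40–59: 3400 × 0.983 = 3342
60–79: 17900 × 0.96 = 17184
Population now: 0–19=4879, 20–39=8757, 40–59=3342, 60–79=17184
After projecting period 2:
Births: 8757 × 0.103 = 902, 3342 × 0.253 = 846 → total 1748
20–39: 4879 × 0.973 = 4747
40–59: 8757 × 0.983 = 8608
60–79: 3342 × 0.96 = 3208
Population now: 0–19=1748, 20–39=4747, 40–59=8608, 60–79=3208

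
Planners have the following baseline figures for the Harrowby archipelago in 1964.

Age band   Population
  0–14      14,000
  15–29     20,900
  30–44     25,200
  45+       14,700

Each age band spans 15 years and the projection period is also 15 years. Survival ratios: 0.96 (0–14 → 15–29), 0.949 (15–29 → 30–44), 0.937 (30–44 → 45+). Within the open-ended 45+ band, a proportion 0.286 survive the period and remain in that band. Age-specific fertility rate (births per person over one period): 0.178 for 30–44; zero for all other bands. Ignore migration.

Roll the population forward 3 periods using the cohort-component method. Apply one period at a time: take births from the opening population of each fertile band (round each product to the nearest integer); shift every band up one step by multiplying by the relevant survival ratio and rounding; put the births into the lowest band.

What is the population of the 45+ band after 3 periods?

[period 1]
Births: 25200 × 0.178 = 4486
15–29: 14000 × 0.96 = 13440
30–44: 20900 × 0.949 = 19834
45+: 25200 × 0.937 + 14700 × 0.286 = 23612 + 4204 = 27816
Population now: 0–14=4486, 15–29=13440, 30–44=19834, 45+=27816
[period 2]
Births: 19834 × 0.178 = 3530
15–29: 4486 × 0.96 = 4307
30–44: 13440 × 0.949 = 12755
45+: 19834 × 0.937 + 27816 × 0.286 = 18584 + 7955 = 26539
Population now: 0–14=3530, 15–29=4307, 30–44=12755, 45+=26539
[period 3]
Births: 12755 × 0.178 = 2270
15–29: 3530 × 0.96 = 3389
30–44: 4307 × 0.949 = 4087
45+: 12755 × 0.937 + 26539 × 0.286 = 11951 + 7590 = 19541
Population now: 0–14=2270, 15–29=3389, 30–44=4087, 45+=19541

19541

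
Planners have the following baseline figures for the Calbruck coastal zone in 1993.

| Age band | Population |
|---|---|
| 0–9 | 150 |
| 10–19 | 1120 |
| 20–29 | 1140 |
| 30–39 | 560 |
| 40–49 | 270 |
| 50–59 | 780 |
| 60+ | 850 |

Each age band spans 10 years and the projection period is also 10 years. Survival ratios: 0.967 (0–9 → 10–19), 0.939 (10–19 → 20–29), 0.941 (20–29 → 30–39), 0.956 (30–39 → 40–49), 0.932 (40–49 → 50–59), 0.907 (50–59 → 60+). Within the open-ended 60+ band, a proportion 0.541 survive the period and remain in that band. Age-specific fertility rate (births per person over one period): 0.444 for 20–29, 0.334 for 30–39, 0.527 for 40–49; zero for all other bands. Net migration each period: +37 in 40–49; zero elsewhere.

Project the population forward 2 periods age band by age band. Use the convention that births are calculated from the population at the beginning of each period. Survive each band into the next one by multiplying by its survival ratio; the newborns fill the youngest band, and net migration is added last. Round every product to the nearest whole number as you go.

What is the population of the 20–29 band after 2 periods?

[period 1]
Births: 1140 × 0.444 = 506 ; 560 × 0.334 = 187 ; 270 × 0.527 = 142 — total 835
10–19: 150 × 0.967 = 145
20–29: 1120 × 0.939 = 1052
30–39: 1140 × 0.941 = 1073
40–49: 560 × 0.956 = 535
50–59: 270 × 0.932 = 252
60+: 780 × 0.907 + 850 × 0.541 = 707 + 460 = 1167
Net migration: 40–49 + 37 → 572
Population now: 0–9=835, 10–19=145, 20–29=1052, 30–39=1073, 40–49=572, 50–59=252, 60+=1167
[period 2]
Births: 1052 × 0.444 = 467 ; 1073 × 0.334 = 358 ; 572 × 0.527 = 301 — total 1126
10–19: 835 × 0.967 = 807
20–29: 145 × 0.939 = 136
30–39: 1052 × 0.941 = 990
40–49: 1073 × 0.956 = 1026
50–59: 572 × 0.932 = 533
60+: 252 × 0.907 + 1167 × 0.541 = 229 + 631 = 860
Net migration: 40–49 + 37 → 1063
Population now: 0–9=1126, 10–19=807, 20–29=136, 30–39=990, 40–49=1063, 50–59=533, 60+=860

136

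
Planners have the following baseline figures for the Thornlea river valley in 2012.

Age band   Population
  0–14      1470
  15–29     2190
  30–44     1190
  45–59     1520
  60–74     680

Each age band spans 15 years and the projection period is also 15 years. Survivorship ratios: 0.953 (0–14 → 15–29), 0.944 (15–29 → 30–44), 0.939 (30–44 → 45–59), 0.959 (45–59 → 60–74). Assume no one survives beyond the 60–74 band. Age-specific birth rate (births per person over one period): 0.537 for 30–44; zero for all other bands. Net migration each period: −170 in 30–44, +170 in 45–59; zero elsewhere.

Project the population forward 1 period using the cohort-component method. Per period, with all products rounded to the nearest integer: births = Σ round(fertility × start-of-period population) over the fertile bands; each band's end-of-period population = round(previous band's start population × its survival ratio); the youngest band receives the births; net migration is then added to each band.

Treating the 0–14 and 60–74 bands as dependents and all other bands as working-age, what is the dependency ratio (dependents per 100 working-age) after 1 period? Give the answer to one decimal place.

45.7

Period 1:
Births: 1190 * 0.537 = 639
15–29: 1470 * 0.953 = 1401
30–44: 2190 * 0.944 = 2067
45–59: 1190 * 0.939 = 1117
60–74: 1520 * 0.959 = 1458
Net migration: 30–44 − 170 → 1897; 45–59 + 170 → 1287
End of period: [639, 1401, 1897, 1287, 1458]
Dependents (band 0–14 + band 60–74) = 639 + 1458 = 2097; working-age = 4585; ratio = 2097/4585 × 100 = 45.7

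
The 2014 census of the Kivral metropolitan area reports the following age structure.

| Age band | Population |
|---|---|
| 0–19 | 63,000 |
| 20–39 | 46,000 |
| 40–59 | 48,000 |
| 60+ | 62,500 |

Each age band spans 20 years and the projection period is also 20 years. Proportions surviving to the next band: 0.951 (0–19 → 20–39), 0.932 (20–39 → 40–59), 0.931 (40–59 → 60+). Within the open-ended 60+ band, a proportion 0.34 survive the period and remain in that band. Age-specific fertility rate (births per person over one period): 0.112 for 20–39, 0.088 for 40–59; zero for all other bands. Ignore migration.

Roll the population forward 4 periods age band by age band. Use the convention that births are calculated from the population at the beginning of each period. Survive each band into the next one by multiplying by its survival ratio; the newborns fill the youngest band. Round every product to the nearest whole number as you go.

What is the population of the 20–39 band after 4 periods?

5623

Let band 1 be 0–19 through band 4 = 60+.
Period 1.
Births: 46000 * 0.112 = 5152, 48000 * 0.088 = 4224 — total 9376
Band 2: 63000 * 0.951 = 59913
Band 3: 46000 * 0.932 = 42872
Band 4: 48000 * 0.931 + 62500 * 0.34 = 44688 + 21250 = 65938
End of period: [9376, 59913, 42872, 65938]
Period 2.
Births: 59913 * 0.112 = 6710, 42872 * 0.088 = 3773 — total 10483
Band 2: 9376 * 0.951 = 8917
Band 3: 59913 * 0.932 = 55839
Band 4: 42872 * 0.931 + 65938 * 0.34 = 39914 + 22419 = 62333
End of period: [10483, 8917, 55839, 62333]
Period 3.
Births: 8917 * 0.112 = 999, 55839 * 0.088 = 4914 — total 5913
Band 2: 10483 * 0.951 = 9969
Band 3: 8917 * 0.932 = 8311
Band 4: 55839 * 0.931 + 62333 * 0.34 = 51986 + 21193 = 73179
End of period: [5913, 9969, 8311, 73179]
Period 4.
Births: 9969 * 0.112 = 1117, 8311 * 0.088 = 731 — total 1848
Band 2: 5913 * 0.951 = 5623
Band 3: 9969 * 0.932 = 9291
Band 4: 8311 * 0.931 + 73179 * 0.34 = 7738 + 24881 = 32619
End of period: [1848, 5623, 9291, 32619]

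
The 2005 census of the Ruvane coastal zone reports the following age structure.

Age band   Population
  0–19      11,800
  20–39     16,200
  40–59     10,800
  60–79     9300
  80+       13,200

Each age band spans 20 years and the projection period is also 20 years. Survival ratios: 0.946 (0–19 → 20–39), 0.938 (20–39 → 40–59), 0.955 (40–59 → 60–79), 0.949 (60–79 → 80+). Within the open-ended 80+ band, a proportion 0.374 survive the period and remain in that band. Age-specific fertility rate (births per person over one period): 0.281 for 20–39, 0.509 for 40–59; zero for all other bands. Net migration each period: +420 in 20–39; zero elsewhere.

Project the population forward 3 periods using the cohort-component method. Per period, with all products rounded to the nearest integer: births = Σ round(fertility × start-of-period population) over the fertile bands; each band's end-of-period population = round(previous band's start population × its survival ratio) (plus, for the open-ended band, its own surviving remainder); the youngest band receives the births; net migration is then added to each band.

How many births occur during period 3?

8319

Period 1:
Births: 16200 × 0.281 = 4552, 10800 × 0.509 = 5497 — total 10049
20–39: 11800 × 0.946 = 11163
40–59: 16200 × 0.938 = 15196
60–79: 10800 × 0.955 = 10314
80+: 9300 × 0.949 + 13200 × 0.374 = 8826 + 4937 = 13763
Net migration: 20–39 + 420 → 11583
→ [10049, 11583, 15196, 10314, 13763]
Period 2:
Births: 11583 × 0.281 = 3255, 15196 × 0.509 = 7735 — total 10990
20–39: 10049 × 0.946 = 9506
40–59: 11583 × 0.938 = 10865
60–79: 15196 × 0.955 = 14512
80+: 10314 × 0.949 + 13763 × 0.374 = 9788 + 5147 = 14935
Net migration: 20–39 + 420 → 9926
→ [10990, 9926, 10865, 14512, 14935]
Period 3:
Births: 9926 × 0.281 = 2789, 10865 × 0.509 = 5530 — total 8319
20–39: 10990 × 0.946 = 10397
40–59: 9926 × 0.938 = 9311
60–79: 10865 × 0.955 = 10376
80+: 14512 × 0.949 + 14935 × 0.374 = 13772 + 5586 = 19358
Net migration: 20–39 + 420 → 10817
→ [8319, 10817, 9311, 10376, 19358]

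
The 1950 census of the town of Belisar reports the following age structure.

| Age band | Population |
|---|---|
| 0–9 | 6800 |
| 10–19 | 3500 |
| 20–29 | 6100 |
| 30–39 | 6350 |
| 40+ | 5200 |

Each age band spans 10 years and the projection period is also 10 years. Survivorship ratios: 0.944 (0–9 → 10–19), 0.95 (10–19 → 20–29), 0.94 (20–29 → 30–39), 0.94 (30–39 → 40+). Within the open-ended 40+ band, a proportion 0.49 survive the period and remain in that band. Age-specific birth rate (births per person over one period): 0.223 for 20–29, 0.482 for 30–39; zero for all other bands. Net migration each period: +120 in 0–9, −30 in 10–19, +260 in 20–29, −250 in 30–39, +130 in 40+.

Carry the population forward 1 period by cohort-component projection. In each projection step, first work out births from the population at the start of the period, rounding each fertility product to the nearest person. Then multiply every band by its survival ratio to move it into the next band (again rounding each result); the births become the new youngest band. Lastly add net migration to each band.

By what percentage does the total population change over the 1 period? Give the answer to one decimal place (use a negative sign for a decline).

2.5

— Period 1 —
Births: 6100 × 0.223 = 1360  |  6350 × 0.482 = 3061 → total 4421
10–19: 6800 × 0.944 = 6419
20–29: 3500 × 0.95 = 3325
30–39: 6100 × 0.94 = 5734
40+: 6350 × 0.94 + 5200 × 0.49 = 5969 + 2548 = 8517
Net migration: 0–9 + 120 → 4541; 10–19 − 30 → 6389; 20–29 + 260 → 3585; 30–39 − 250 → 5484; 40+ + 130 → 8647
Giving 4541 / 6389 / 3585 / 5484 / 8647.
Total: 27950 → 28646; change = 696; percentage change = 2.5%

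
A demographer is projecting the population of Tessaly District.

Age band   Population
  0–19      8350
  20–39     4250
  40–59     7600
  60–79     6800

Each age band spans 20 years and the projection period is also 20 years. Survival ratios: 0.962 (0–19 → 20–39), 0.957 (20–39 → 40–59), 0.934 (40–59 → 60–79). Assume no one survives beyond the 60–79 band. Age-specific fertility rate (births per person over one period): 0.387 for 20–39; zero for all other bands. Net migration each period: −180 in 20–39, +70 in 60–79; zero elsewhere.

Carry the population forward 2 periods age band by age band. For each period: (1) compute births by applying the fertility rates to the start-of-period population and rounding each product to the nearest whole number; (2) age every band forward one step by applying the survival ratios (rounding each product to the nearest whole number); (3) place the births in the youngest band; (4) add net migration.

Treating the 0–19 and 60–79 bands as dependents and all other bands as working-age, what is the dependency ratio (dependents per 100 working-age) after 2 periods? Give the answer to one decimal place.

77.5

Period 1:
Births: 4250 * 0.387 = 1645
20–39: 8350 * 0.962 = 8033
40–59: 4250 * 0.957 = 4067
60–79: 7600 * 0.934 = 7098
Net migration: 20–39 − 180 → 7853; 60–79 + 70 → 7168
Population now: 0–19=1645, 20–39=7853, 40–59=4067, 60–79=7168
Period 2:
Births: 7853 * 0.387 = 3039
20–39: 1645 * 0.962 = 1582
40–59: 7853 * 0.957 = 7515
60–79: 4067 * 0.934 = 3799
Net migration: 20–39 − 180 → 1402; 60–79 + 70 → 3869
Population now: 0–19=3039, 20–39=1402, 40–59=7515, 60–79=3869
Dependents (band 0–19 + band 60–79) = 3039 + 3869 = 6908; working-age = 8917; ratio = 6908/8917 × 100 = 77.5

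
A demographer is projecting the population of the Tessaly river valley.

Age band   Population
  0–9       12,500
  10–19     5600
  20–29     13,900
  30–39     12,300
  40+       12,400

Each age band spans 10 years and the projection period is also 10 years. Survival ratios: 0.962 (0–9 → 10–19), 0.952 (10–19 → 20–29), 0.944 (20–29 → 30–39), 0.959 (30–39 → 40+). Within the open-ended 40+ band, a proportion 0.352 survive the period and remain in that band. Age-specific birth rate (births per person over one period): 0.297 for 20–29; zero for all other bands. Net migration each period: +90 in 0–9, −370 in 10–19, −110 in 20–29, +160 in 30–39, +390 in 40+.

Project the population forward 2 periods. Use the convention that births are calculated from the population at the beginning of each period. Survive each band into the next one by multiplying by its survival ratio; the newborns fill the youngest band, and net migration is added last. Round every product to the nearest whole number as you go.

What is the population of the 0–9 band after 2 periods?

1641

Period 1.
Births: 13900 * 0.297 = 4128
10–19: 12500 * 0.962 = 12025
20–29: 5600 * 0.952 = 5331
30–39: 13900 * 0.944 = 13122
40+: 12300 * 0.959 + 12400 * 0.352 = 11796 + 4365 = 16161
Net migration: 0–9 + 90 → 4218; 10–19 − 370 → 11655; 20–29 − 110 → 5221; 30–39 + 160 → 13282; 40+ + 390 → 16551
→ [4218, 11655, 5221, 13282, 16551]
Period 2.
Births: 5221 * 0.297 = 1551
10–19: 4218 * 0.962 = 4058
20–29: 11655 * 0.952 = 11096
30–39: 5221 * 0.944 = 4929
40+: 13282 * 0.959 + 16551 * 0.352 = 12737 + 5826 = 18563
Net migration: 0–9 + 90 → 1641; 10–19 − 370 → 3688; 20–29 − 110 → 10986; 30–39 + 160 → 5089; 40+ + 390 → 18953
→ [1641, 3688, 10986, 5089, 18953]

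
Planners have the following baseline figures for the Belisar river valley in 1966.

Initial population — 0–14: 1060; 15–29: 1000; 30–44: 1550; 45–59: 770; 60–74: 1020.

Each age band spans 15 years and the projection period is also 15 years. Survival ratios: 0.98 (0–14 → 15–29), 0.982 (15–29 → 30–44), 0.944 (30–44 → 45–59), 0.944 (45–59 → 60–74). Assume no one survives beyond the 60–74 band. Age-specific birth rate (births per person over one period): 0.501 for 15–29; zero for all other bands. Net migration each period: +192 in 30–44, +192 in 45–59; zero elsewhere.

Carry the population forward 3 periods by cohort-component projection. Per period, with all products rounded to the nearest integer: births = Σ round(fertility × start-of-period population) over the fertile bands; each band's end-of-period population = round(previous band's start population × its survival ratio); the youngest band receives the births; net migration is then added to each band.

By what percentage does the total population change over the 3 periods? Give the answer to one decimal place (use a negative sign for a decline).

-26.0

Numbering the groups 1..5 from youngest to oldest:
Period 1:
Births: 1000 × 0.501 = 501
Group 2: 1060 × 0.98 = 1039
Group 3: 1000 × 0.982 = 982
Group 4: 1550 × 0.944 = 1463
Group 5: 770 × 0.944 = 727
Net migration: Group 3 + 192 → 1174; Group 4 + 192 → 1655
End of period: [501, 1039, 1174, 1655, 727]
Period 2:
Births: 1039 × 0.501 = 521
Group 2: 501 × 0.98 = 491
Group 3: 1039 × 0.982 = 1020
Group 4: 1174 × 0.944 = 1108
Group 5: 1655 × 0.944 = 1562
Net migration: Group 3 + 192 → 1212; Group 4 + 192 → 1300
End of period: [521, 491, 1212, 1300, 1562]
Period 3:
Births: 491 × 0.501 = 246
Group 2: 521 × 0.98 = 511
Group 3: 491 × 0.982 = 482
Group 4: 1212 × 0.944 = 1144
Group 5: 1300 × 0.944 = 1227
Net migration: Group 3 + 192 → 674; Group 4 + 192 → 1336
End of period: [246, 511, 674, 1336, 1227]
Total: 5400 → 3994; change = -1406; percentage change = -26.0%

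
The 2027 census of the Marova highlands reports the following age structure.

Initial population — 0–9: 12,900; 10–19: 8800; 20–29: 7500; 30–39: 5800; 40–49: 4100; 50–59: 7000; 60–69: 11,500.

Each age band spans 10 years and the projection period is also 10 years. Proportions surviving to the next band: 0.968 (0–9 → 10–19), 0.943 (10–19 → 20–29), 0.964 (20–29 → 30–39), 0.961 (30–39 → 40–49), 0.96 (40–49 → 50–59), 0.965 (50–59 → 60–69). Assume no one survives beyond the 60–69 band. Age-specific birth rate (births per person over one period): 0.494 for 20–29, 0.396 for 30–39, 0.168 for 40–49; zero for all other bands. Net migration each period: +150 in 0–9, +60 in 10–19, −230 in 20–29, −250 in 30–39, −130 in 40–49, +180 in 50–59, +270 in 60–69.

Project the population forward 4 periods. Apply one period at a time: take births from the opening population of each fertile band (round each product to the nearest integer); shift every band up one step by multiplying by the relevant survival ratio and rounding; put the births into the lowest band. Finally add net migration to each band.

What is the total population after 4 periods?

54858

— Period 1 —
Births: 7500 * 0.494 = 3705 ; 5800 * 0.396 = 2297 ; 4100 * 0.168 = 689 → total 6691
10–19: 12900 * 0.968 = 12487
20–29: 8800 * 0.943 = 8298
30–39: 7500 * 0.964 = 7230
40–49: 5800 * 0.961 = 5574
50–59: 4100 * 0.96 = 3936
60–69: 7000 * 0.965 = 6755
Net migration: 0–9 + 150 → 6841; 10–19 + 60 → 12547; 20–29 − 230 → 8068; 30–39 − 250 → 6980; 40–49 − 130 → 5444; 50–59 + 180 → 4116; 60–69 + 270 → 7025
Population now: 0–9=6841, 10–19=12547, 20–29=8068, 30–39=6980, 40–49=5444, 50–59=4116, 60–69=7025
— Period 2 —
Births: 8068 * 0.494 = 3986 ; 6980 * 0.396 = 2764 ; 5444 * 0.168 = 915 → total 7665
10–19: 6841 * 0.968 = 6622
20–29: 12547 * 0.943 = 11832
30–39: 8068 * 0.964 = 7778
40–49: 6980 * 0.961 = 6708
50–59: 5444 * 0.96 = 5226
60–69: 4116 * 0.965 = 3972
Net migration: 0–9 + 150 → 7815; 10–19 + 60 → 6682; 20–29 − 230 → 11602; 30–39 − 250 → 7528; 40–49 − 130 → 6578; 50–59 + 180 → 5406; 60–69 + 270 → 4242
Population now: 0–9=7815, 10–19=6682, 20–29=11602, 30–39=7528, 40–49=6578, 50–59=5406, 60–69=4242
— Period 3 —
Births: 11602 * 0.494 = 5731 ; 7528 * 0.396 = 2981 ; 6578 * 0.168 = 1105 → total 9817
10–19: 7815 * 0.968 = 7565
20–29: 6682 * 0.943 = 6301
30–39: 11602 * 0.964 = 11184
40–49: 7528 * 0.961 = 7234
50–59: 6578 * 0.96 = 6315
60–69: 5406 * 0.965 = 5217
Net migration: 0–9 + 150 → 9967; 10–19 + 60 → 7625; 20–29 − 230 → 6071; 30–39 − 250 → 10934; 40–49 − 130 → 7104; 50–59 + 180 → 6495; 60–69 + 270 → 5487
Population now: 0–9=9967, 10–19=7625, 20–29=6071, 30–39=10934, 40–49=7104, 50–59=6495, 60–69=5487
— Period 4 —
Births: 6071 * 0.494 = 2999 ; 10934 * 0.396 = 4330 ; 7104 * 0.168 = 1193 → total 8522
10–19: 9967 * 0.968 = 9648
20–29: 7625 * 0.943 = 7190
30–39: 6071 * 0.964 = 5852
40–49: 10934 * 0.961 = 10508
50–59: 7104 * 0.96 = 6820
60–69: 6495 * 0.965 = 6268
Net migration: 0–9 + 150 → 8672; 10–19 + 60 → 9708; 20–29 − 230 → 6960; 30–39 − 250 → 5602; 40–49 − 130 → 10378; 50–59 + 180 → 7000; 60–69 + 270 → 6538
Population now: 0–9=8672, 10–19=9708, 20–29=6960, 30–39=5602, 40–49=10378, 50–59=7000, 60–69=6538
Total after period 4: 8672 + 9708 + 6960 + 5602 + 10378 + 7000 + 6538 = 54858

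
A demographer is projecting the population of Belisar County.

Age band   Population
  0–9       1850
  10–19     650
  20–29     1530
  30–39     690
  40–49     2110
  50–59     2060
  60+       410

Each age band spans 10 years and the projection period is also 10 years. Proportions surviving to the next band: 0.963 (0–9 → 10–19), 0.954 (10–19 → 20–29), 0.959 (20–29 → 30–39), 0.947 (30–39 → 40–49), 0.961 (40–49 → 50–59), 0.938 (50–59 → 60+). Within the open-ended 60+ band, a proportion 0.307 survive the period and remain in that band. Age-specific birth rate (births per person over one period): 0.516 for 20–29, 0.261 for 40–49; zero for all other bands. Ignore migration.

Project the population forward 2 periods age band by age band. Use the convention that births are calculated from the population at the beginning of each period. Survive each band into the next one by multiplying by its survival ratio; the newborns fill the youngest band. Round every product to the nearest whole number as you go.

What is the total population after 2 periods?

After projecting period 1:
Births: 1530 * 0.516 = 789  |  2110 * 0.261 = 551 → total 1340
10–19: 1850 * 0.963 = 1782
20–29: 650 * 0.954 = 620
30–39: 1530 * 0.959 = 1467
40–49: 690 * 0.947 = 653
50–59: 2110 * 0.961 = 2028
60+: 2060 * 0.938 + 410 * 0.307 = 1932 + 126 = 2058
→ [1340, 1782, 620, 1467, 653, 2028, 2058]
After projecting period 2:
Births: 620 * 0.516 = 320  |  653 * 0.261 = 170 → total 490
10–19: 1340 * 0.963 = 1290
20–29: 1782 * 0.954 = 1700
30–39: 620 * 0.959 = 595
40–49: 1467 * 0.947 = 1389
50–59: 653 * 0.961 = 628
60+: 2028 * 0.938 + 2058 * 0.307 = 1902 + 632 = 2534
→ [490, 1290, 1700, 595, 1389, 628, 2534]
Total after period 2: 490 + 1290 + 1700 + 595 + 1389 + 628 + 2534 = 8626

8626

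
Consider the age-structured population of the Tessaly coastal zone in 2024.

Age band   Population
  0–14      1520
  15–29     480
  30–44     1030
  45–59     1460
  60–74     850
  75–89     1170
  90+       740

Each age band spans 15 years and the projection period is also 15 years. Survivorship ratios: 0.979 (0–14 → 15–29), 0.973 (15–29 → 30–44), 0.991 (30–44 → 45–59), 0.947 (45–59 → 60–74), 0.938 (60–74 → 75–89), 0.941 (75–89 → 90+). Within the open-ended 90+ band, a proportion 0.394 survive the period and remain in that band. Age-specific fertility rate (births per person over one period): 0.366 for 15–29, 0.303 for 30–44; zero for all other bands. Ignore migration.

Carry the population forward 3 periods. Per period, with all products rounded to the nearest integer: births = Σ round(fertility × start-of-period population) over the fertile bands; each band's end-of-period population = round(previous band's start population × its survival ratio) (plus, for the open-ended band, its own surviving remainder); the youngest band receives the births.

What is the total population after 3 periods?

(Bands numbered youngest = 1 to oldest = 7.)
Period 1:
Births: 480 × 0.366 = 176  |  1030 × 0.303 = 312 → total 488
Band 2: 1520 × 0.979 = 1488
Band 3: 480 × 0.973 = 467
Band 4: 1030 × 0.991 = 1021
Band 5: 1460 × 0.947 = 1383
Band 6: 850 × 0.938 = 797
Band 7: 1170 × 0.941 + 740 × 0.394 = 1101 + 292 = 1393
End of period: [488, 1488, 467, 1021, 1383, 797, 1393]
Period 2:
Births: 1488 × 0.366 = 545  |  467 × 0.303 = 142 → total 687
Band 2: 488 × 0.979 = 478
Band 3: 1488 × 0.973 = 1448
Band 4: 467 × 0.991 = 463
Band 5: 1021 × 0.947 = 967
Band 6: 1383 × 0.938 = 1297
Band 7: 797 × 0.941 + 1393 × 0.394 = 750 + 549 = 1299
End of period: [687, 478, 1448, 463, 967, 1297, 1299]
Period 3:
Births: 478 × 0.366 = 175  |  1448 × 0.303 = 439 → total 614
Band 2: 687 × 0.979 = 673
Band 3: 478 × 0.973 = 465
Band 4: 1448 × 0.991 = 1435
Band 5: 463 × 0.947 = 438
Band 6: 967 × 0.938 = 907
Band 7: 1297 × 0.941 + 1299 × 0.394 = 1220 + 512 = 1732
End of period: [614, 673, 465, 1435, 438, 907, 1732]
Total after period 3: 614 + 673 + 465 + 1435 + 438 + 907 + 1732 = 6264

6264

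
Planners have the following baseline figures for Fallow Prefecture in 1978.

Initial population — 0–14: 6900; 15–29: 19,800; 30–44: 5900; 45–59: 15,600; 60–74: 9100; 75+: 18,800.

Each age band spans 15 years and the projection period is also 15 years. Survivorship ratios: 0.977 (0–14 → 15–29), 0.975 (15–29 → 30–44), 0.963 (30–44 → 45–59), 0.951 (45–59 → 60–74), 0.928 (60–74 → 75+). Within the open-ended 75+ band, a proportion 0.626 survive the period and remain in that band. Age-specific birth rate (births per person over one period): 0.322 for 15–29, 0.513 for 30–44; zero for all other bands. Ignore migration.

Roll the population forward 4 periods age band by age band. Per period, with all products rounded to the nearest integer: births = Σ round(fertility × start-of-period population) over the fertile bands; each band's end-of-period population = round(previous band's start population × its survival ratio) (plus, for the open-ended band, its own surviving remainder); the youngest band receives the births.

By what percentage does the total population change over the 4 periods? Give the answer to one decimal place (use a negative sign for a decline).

After projecting period 1:
Births: 19800 * 0.322 = 6376 ; 5900 * 0.513 = 3027 → 9403
15–29: 6900 * 0.977 = 6741
30–44: 19800 * 0.975 = 19305
45–59: 5900 * 0.963 = 5682
60–74: 15600 * 0.951 = 14836
75+: 9100 * 0.928 + 18800 * 0.626 = 8445 + 11769 = 20214
Giving 9403 / 6741 / 19305 / 5682 / 14836 / 20214.
After projecting period 2:
Births: 6741 * 0.322 = 2171 ; 19305 * 0.513 = 9903 → 12074
15–29: 9403 * 0.977 = 9187
30–44: 6741 * 0.975 = 6572
45–59: 19305 * 0.963 = 18591
60–74: 5682 * 0.951 = 5404
75+: 14836 * 0.928 + 20214 * 0.626 = 13768 + 12654 = 26422
Giving 12074 / 9187 / 6572 / 18591 / 5404 / 26422.
After projecting period 3:
Births: 9187 * 0.322 = 2958 ; 6572 * 0.513 = 3371 → 6329
15–29: 12074 * 0.977 = 11796
30–44: 9187 * 0.975 = 8957
45–59: 6572 * 0.963 = 6329
60–74: 18591 * 0.951 = 17680
75+: 5404 * 0.928 + 26422 * 0.626 = 5015 + 16540 = 21555
Giving 6329 / 11796 / 8957 / 6329 / 17680 / 21555.
After projecting period 4:
Births: 11796 * 0.322 = 3798 ; 8957 * 0.513 = 4595 → 8393
15–29: 6329 * 0.977 = 6183
30–44: 11796 * 0.975 = 11501
45–59: 8957 * 0.963 = 8626
60–74: 6329 * 0.951 = 6019
75+: 17680 * 0.928 + 21555 * 0.626 = 16407 + 13493 = 29900
Giving 8393 / 6183 / 11501 / 8626 / 6019 / 29900.
Total: 76100 → 70622; change = -5478; percentage change = -7.2%

-7.2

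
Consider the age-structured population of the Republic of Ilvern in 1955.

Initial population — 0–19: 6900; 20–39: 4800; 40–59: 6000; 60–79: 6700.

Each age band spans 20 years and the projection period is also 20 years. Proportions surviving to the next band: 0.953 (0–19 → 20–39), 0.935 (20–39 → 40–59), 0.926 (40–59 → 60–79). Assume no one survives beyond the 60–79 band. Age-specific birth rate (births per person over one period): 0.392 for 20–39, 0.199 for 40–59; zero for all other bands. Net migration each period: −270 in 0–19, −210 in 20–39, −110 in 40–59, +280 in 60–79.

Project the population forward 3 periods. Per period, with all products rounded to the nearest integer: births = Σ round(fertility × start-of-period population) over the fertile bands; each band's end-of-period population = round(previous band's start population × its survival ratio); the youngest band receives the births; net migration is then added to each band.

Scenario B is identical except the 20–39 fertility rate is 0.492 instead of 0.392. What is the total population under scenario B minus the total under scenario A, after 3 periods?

Period 1.
Births: 4800 * 0.392 = 1882 ; 6000 * 0.199 = 1194 — total 3076
20–39: 6900 * 0.953 = 6576
40–59: 4800 * 0.935 = 4488
60–79: 6000 * 0.926 = 5556
Net migration: 0–19 − 270 → 2806; 20–39 − 210 → 6366; 40–59 − 110 → 4378; 60–79 + 280 → 5836
→ [2806, 6366, 4378, 5836]
Period 2.
Births: 6366 * 0.392 = 2495 ; 4378 * 0.199 = 871 — total 3366
20–39: 2806 * 0.953 = 2674
40–59: 6366 * 0.935 = 5952
60–79: 4378 * 0.926 = 4054
Net migration: 0–19 − 270 → 3096; 20–39 − 210 → 2464; 40–59 − 110 → 5842; 60–79 + 280 → 4334
→ [3096, 2464, 5842, 4334]
Period 3.
Births: 2464 * 0.392 = 966 ; 5842 * 0.199 = 1163 — total 2129
20–39: 3096 * 0.953 = 2950
40–59: 2464 * 0.935 = 2304
60–79: 5842 * 0.926 = 5410
Net migration: 0–19 − 270 → 1859; 20–39 − 210 → 2740; 40–59 − 110 → 2194; 60–79 + 280 → 5690
→ [1859, 2740, 2194, 5690]
Scenario A total after 3 periods: 12483
Scenario B projection —
Period 1.
Births: 4800 * 0.492 = 2362 ; 6000 * 0.199 = 1194 — total 3556
20–39: 6900 * 0.953 = 6576
40–59: 4800 * 0.935 = 4488
60–79: 6000 * 0.926 = 5556
Net migration: 0–19 − 270 → 3286; 20–39 − 210 → 6366; 40–59 − 110 → 4378; 60–79 + 280 → 5836
→ [3286, 6366, 4378, 5836]
Period 2.
Births: 6366 * 0.492 = 3132 ; 4378 * 0.199 = 871 — total 4003
20–39: 3286 * 0.953 = 3132
40–59: 6366 * 0.935 = 5952
60–79: 4378 * 0.926 = 4054
Net migration: 0–19 − 270 → 3733; 20–39 − 210 → 2922; 40–59 − 110 → 5842; 60–79 + 280 → 4334
→ [3733, 2922, 5842, 4334]
Period 3.
Births: 2922 * 0.492 = 1438 ; 5842 * 0.199 = 1163 — total 2601
20–39: 3733 * 0.953 = 3558
40–59: 2922 * 0.935 = 2732
60–79: 5842 * 0.926 = 5410
Net migration: 0–19 − 270 → 2331; 20–39 − 210 → 3348; 40–59 − 110 → 2622; 60–79 + 280 → 5690
→ [2331, 3348, 2622, 5690]
Scenario B total after 3 periods: 13991
Difference B − A = 13991 − 12483 = 1508

1508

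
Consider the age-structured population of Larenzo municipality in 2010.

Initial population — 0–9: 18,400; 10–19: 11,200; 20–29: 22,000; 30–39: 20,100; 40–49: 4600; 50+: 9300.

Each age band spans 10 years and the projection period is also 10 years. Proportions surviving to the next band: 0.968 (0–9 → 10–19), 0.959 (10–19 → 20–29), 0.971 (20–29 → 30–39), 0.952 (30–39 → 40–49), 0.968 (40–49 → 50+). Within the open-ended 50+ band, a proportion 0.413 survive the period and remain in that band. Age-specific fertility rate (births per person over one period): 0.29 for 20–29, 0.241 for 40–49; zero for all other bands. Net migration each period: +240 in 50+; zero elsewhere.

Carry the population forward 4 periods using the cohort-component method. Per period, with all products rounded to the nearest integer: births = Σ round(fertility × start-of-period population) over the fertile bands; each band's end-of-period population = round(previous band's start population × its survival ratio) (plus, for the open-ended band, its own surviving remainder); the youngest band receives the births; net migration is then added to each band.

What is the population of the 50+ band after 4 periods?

Period 1.
Births: 22000 × 0.29 = 6380  |  4600 × 0.241 = 1109 → 7489
10–19: 18400 × 0.968 = 17811
20–29: 11200 × 0.959 = 10741
30–39: 22000 × 0.971 = 21362
40–49: 20100 × 0.952 = 19135
50+: 4600 × 0.968 + 9300 × 0.413 = 4453 + 3841 = 8294
Net migration: 50+ + 240 → 8534
Giving 7489 / 17811 / 10741 / 21362 / 19135 / 8534.
Period 2.
Births: 10741 × 0.29 = 3115  |  19135 × 0.241 = 4612 → 7727
10–19: 7489 × 0.968 = 7249
20–29: 17811 × 0.959 = 17081
30–39: 10741 × 0.971 = 10430
40–49: 21362 × 0.952 = 20337
50+: 19135 × 0.968 + 8534 × 0.413 = 18523 + 3525 = 22048
Net migration: 50+ + 240 → 22288
Giving 7727 / 7249 / 17081 / 10430 / 20337 / 22288.
Period 3.
Births: 17081 × 0.29 = 4953  |  20337 × 0.241 = 4901 → 9854
10–19: 7727 × 0.968 = 7480
20–29: 7249 × 0.959 = 6952
30–39: 17081 × 0.971 = 16586
40–49: 10430 × 0.952 = 9929
50+: 20337 × 0.968 + 22288 × 0.413 = 19686 + 9205 = 28891
Net migration: 50+ + 240 → 29131
Giving 9854 / 7480 / 6952 / 16586 / 9929 / 29131.
Period 4.
Births: 6952 × 0.29 = 2016  |  9929 × 0.241 = 2393 → 4409
10–19: 9854 × 0.968 = 9539
20–29: 7480 × 0.959 = 7173
30–39: 6952 × 0.971 = 6750
40–49: 16586 × 0.952 = 15790
50+: 9929 × 0.968 + 29131 × 0.413 = 9611 + 12031 = 21642
Net migration: 50+ + 240 → 21882
Giving 4409 / 9539 / 7173 / 6750 / 15790 / 21882.

21882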